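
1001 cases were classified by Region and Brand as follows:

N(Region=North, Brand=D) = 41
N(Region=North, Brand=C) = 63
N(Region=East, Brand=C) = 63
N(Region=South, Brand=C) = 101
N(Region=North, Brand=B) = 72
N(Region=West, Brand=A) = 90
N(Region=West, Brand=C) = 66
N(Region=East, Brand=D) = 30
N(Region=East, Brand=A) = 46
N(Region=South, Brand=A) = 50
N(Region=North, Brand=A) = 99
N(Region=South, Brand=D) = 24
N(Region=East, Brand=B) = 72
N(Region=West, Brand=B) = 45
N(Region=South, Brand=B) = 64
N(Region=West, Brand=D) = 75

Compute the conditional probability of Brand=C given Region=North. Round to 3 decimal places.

0.229

Total with Region=North: 99 + 72 + 63 + 41 = 275.
P(Brand=C | Region=North) = 63/275 = 0.229.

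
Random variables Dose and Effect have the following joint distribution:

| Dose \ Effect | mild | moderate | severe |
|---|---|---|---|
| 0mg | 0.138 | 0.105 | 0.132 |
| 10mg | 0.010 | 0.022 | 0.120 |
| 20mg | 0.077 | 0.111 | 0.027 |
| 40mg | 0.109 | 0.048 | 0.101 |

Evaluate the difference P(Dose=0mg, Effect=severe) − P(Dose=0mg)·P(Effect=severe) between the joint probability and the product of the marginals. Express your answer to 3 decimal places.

-0.011

P(Dose=0mg) = 0.138 + 0.105 + 0.132 = 0.375.
P(Effect=severe) = 0.132 + 0.120 + 0.027 + 0.101 = 0.380.
P(Dose=0mg, Effect=severe) − P(Dose=0mg)P(Effect=severe) = 0.132 − 0.375×0.380 = -0.011.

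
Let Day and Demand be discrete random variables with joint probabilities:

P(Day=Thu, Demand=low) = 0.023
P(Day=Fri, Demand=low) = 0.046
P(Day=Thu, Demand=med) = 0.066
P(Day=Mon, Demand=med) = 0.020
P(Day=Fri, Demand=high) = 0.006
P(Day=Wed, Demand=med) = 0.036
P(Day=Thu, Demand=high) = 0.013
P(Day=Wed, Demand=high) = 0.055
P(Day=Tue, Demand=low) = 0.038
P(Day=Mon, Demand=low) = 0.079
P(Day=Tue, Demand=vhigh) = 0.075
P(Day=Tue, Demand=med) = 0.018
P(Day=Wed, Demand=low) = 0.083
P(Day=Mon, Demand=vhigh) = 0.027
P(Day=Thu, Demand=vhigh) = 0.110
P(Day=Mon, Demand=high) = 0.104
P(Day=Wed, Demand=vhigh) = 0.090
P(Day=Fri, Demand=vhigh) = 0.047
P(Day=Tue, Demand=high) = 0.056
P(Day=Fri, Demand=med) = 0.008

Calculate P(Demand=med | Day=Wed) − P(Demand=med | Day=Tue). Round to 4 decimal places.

0.0401

P(Day=Wed) = 0.083 + 0.036 + 0.055 + 0.090 = 0.264; P(Demand=med | Day=Wed) = 0.036/0.264 = 0.13636.
P(Day=Tue) = 0.038 + 0.018 + 0.056 + 0.075 = 0.187; P(Demand=med | Day=Tue) = 0.018/0.187 = 0.09626.
Difference = 0.0401.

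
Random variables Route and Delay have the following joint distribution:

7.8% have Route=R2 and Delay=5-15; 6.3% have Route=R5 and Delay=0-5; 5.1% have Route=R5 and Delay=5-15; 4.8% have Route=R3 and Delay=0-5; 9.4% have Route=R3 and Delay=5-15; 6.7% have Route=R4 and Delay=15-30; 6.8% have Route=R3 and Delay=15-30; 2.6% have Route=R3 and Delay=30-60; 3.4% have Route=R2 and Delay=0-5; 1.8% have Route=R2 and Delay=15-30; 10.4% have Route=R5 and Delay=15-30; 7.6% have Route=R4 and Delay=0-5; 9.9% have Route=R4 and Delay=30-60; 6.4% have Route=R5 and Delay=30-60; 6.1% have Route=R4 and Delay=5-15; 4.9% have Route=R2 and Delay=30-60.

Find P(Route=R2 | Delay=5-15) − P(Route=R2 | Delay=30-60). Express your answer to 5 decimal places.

P(Delay=5-15) = 0.078 + 0.094 + 0.061 + 0.051 = 0.284; P(Route=R2 | Delay=5-15) = 0.078/0.284 = 0.274648.
P(Delay=30-60) = 0.049 + 0.026 + 0.099 + 0.064 = 0.238; P(Route=R2 | Delay=30-60) = 0.049/0.238 = 0.205882.
Difference = 0.06877.

0.06877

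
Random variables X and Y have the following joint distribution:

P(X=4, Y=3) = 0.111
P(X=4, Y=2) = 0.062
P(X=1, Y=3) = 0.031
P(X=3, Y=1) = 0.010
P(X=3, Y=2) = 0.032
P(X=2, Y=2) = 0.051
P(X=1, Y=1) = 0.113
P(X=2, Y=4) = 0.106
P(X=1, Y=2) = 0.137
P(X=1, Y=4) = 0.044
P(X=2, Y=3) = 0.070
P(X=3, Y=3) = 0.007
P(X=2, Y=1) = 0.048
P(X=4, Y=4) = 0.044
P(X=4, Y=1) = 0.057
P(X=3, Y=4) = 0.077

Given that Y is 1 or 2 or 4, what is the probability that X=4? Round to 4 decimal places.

P(Y=1) = 0.113 + 0.048 + 0.010 + 0.057 = 0.228.
P(Y=2) = 0.137 + 0.051 + 0.032 + 0.062 = 0.282.
P(Y=4) = 0.044 + 0.106 + 0.077 + 0.044 = 0.271.
P(Y ∈ {1, 2, 4}) = 0.228 + 0.282 + 0.271 = 0.781; P(X=4, Y ∈ {1, 2, 4}) = 0.057 + 0.062 + 0.044 = 0.163.
P(X=4 | Y ∈ {1, 2, 4}) = 0.163/0.781 = 0.2087.

0.2087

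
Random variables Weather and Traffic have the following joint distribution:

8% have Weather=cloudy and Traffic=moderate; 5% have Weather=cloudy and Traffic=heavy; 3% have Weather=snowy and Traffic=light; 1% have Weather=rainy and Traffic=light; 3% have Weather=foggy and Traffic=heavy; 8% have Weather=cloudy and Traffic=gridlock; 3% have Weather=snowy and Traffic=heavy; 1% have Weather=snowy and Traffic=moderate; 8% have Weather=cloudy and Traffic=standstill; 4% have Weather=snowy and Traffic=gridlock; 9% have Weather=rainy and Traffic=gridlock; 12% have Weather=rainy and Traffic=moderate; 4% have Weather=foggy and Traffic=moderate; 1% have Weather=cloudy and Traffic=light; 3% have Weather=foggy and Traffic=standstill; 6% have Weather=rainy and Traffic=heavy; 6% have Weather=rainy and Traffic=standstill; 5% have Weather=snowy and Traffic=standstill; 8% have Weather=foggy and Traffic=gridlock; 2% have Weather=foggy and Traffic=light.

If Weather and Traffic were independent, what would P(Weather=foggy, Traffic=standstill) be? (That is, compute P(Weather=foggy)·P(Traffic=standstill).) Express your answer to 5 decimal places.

P(Weather=foggy) = 0.02 + 0.04 + 0.03 + 0.08 + 0.03 = 0.20.
P(Traffic=standstill) = 0.08 + 0.06 + 0.05 + 0.03 = 0.22.
Product: 0.20 × 0.22 = 0.04400.

0.04400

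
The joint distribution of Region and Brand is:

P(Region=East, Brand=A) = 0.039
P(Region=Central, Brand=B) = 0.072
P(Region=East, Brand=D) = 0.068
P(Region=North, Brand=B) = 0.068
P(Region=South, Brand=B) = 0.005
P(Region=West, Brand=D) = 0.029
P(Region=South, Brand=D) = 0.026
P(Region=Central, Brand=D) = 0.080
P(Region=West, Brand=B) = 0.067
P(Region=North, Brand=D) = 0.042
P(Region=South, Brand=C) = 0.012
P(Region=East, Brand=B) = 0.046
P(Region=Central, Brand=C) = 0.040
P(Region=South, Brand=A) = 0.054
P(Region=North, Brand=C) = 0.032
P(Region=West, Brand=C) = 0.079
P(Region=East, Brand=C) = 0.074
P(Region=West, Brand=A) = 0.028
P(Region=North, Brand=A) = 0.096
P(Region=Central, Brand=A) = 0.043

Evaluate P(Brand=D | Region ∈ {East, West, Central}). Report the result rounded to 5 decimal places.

0.26617

P(Region=East) = 0.039 + 0.046 + 0.074 + 0.068 = 0.227.
P(Region=West) = 0.028 + 0.067 + 0.079 + 0.029 = 0.203.
P(Region=Central) = 0.043 + 0.072 + 0.040 + 0.080 = 0.235.
P(Region ∈ {East, West, Central}) = 0.227 + 0.203 + 0.235 = 0.665; P(Brand=D, Region ∈ {East, West, Central}) = 0.068 + 0.029 + 0.080 = 0.177.
P(Brand=D | Region ∈ {East, West, Central}) = 0.177/0.665 = 0.26617.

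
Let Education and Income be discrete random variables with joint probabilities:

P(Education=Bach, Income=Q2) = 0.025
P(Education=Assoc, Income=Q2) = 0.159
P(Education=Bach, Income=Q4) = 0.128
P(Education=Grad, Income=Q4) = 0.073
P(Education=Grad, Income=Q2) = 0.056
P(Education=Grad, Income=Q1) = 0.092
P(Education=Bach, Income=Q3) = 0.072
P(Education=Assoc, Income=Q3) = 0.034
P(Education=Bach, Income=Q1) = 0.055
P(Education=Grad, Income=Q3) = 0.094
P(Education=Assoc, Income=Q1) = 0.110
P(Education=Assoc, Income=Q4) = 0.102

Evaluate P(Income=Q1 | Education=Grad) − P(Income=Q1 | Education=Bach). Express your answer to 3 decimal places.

P(Education=Grad) = 0.092 + 0.056 + 0.094 + 0.073 = 0.315; P(Income=Q1 | Education=Grad) = 0.092/0.315 = 0.2921.
P(Education=Bach) = 0.055 + 0.025 + 0.072 + 0.128 = 0.280; P(Income=Q1 | Education=Bach) = 0.055/0.280 = 0.1964.
Difference = 0.096.

0.096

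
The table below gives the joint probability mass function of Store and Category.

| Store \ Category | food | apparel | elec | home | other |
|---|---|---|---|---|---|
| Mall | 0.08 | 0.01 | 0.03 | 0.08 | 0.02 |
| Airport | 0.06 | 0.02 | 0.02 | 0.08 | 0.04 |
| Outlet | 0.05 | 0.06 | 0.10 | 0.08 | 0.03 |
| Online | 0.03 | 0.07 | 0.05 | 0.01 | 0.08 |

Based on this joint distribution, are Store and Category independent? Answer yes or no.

no

P(Store=Online) = 0.24 and P(Category=home) = 0.25, so their product is 0.0600, but P(Store=Online, Category=home) = 0.01. Since these differ, Store and Category are not independent.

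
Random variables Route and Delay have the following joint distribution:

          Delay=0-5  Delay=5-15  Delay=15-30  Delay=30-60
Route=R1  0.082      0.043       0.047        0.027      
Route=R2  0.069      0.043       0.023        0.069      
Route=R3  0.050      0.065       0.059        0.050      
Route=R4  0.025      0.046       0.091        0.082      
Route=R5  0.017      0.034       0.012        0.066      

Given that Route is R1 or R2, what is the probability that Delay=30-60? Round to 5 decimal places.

P(Route=R1) = 0.082 + 0.043 + 0.047 + 0.027 = 0.199.
P(Route=R2) = 0.069 + 0.043 + 0.023 + 0.069 = 0.204.
P(Route ∈ {R1, R2}) = 0.199 + 0.204 = 0.403; P(Delay=30-60, Route ∈ {R1, R2}) = 0.027 + 0.069 = 0.096.
P(Delay=30-60 | Route ∈ {R1, R2}) = 0.096/0.403 = 0.23821.

0.23821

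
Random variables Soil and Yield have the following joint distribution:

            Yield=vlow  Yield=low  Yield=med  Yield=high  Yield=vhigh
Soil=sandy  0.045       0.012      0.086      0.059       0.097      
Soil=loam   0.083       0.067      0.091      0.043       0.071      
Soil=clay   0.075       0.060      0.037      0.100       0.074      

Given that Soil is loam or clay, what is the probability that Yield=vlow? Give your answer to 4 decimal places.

P(Soil=loam) = 0.083 + 0.067 + 0.091 + 0.043 + 0.071 = 0.355.
P(Soil=clay) = 0.075 + 0.060 + 0.037 + 0.100 + 0.074 = 0.346.
P(Soil ∈ {loam, clay}) = 0.355 + 0.346 = 0.701; P(Yield=vlow, Soil ∈ {loam, clay}) = 0.083 + 0.075 = 0.158.
P(Yield=vlow | Soil ∈ {loam, clay}) = 0.158/0.701 = 0.2254.

0.2254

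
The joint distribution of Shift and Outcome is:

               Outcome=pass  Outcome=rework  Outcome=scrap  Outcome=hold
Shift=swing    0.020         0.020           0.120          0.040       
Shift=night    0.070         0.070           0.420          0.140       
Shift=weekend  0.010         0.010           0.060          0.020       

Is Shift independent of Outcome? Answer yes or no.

yes

Every cell satisfies P(Shift,Outcome) = P(Shift)·P(Outcome). For instance P(Shift=swing) = 0.200, P(Outcome=hold) = 0.200, and 0.200×0.200 = 0.040 matches the joint entry. So Shift and Outcome are independent.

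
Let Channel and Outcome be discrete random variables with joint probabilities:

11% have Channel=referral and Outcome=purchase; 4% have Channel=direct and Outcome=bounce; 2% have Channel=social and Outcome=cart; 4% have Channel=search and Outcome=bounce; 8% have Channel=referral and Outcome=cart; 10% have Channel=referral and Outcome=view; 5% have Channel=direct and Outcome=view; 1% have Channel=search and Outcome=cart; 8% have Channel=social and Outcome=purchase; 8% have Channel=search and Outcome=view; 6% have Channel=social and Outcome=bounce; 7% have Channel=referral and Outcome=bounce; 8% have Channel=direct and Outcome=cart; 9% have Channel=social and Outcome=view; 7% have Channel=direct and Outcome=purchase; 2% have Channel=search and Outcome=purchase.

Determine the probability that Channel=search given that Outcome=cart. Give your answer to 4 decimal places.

P(Outcome=cart) = 0.01 + 0.02 + 0.08 + 0.08 = 0.19.
P(Channel=search | Outcome=cart) = 0.01/0.19 = 0.0526.

0.0526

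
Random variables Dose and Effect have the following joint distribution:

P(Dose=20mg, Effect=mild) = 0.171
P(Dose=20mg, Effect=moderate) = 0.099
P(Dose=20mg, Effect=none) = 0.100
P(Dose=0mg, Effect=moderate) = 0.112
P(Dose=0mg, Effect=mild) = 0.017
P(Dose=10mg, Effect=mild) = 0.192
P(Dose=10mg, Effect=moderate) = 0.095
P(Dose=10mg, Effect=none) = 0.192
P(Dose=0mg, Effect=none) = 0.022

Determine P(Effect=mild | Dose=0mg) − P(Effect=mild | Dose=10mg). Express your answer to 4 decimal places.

P(Dose=0mg) = 0.022 + 0.017 + 0.112 = 0.151; P(Effect=mild | Dose=0mg) = 0.017/0.151 = 0.11258.
P(Dose=10mg) = 0.192 + 0.192 + 0.095 = 0.479; P(Effect=mild | Dose=10mg) = 0.192/0.479 = 0.40084.
Difference = -0.2883.

-0.2883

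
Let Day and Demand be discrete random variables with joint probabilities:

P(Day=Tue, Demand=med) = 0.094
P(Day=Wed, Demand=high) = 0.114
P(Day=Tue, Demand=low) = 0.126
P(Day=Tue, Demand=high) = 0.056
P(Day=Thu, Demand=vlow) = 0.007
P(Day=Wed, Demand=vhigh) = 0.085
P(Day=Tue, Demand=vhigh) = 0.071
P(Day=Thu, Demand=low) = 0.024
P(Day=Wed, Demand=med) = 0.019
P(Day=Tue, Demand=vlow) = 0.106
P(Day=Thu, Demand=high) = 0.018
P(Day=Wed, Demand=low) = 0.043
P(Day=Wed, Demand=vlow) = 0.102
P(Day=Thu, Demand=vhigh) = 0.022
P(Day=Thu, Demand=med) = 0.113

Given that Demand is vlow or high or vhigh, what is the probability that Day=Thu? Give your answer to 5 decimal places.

P(Demand=vlow) = 0.106 + 0.102 + 0.007 = 0.215.
P(Demand=high) = 0.056 + 0.114 + 0.018 = 0.188.
P(Demand=vhigh) = 0.071 + 0.085 + 0.022 = 0.178.
P(Demand ∈ {vlow, high, vhigh}) = 0.215 + 0.188 + 0.178 = 0.581; P(Day=Thu, Demand ∈ {vlow, high, vhigh}) = 0.007 + 0.018 + 0.022 = 0.047.
P(Day=Thu | Demand ∈ {vlow, high, vhigh}) = 0.047/0.581 = 0.08090.

0.08090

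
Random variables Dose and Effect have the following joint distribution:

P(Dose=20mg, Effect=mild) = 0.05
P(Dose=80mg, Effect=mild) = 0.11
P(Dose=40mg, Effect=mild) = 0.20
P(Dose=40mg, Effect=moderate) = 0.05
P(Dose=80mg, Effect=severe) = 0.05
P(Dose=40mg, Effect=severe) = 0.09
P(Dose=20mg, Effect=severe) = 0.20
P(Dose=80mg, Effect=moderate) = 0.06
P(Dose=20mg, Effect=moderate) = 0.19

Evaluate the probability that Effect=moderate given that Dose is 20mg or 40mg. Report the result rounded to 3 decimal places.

P(Dose=20mg) = 0.05 + 0.19 + 0.20 = 0.44.
P(Dose=40mg) = 0.20 + 0.05 + 0.09 = 0.34.
P(Dose ∈ {20mg, 40mg}) = 0.44 + 0.34 = 0.78; P(Effect=moderate, Dose ∈ {20mg, 40mg}) = 0.19 + 0.05 = 0.24.
P(Effect=moderate | Dose ∈ {20mg, 40mg}) = 0.24/0.78 = 0.308.

0.308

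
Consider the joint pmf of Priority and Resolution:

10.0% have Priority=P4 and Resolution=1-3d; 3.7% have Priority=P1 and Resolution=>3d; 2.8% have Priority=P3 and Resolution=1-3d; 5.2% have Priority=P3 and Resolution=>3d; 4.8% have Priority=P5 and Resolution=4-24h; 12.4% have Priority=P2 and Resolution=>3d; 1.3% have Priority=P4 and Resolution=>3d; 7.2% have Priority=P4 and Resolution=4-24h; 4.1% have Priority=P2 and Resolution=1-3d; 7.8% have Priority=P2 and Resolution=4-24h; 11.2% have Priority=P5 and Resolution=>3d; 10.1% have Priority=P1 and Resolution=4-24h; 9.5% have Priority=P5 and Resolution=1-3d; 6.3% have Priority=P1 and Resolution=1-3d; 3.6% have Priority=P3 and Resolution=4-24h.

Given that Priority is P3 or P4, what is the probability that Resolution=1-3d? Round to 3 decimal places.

P(Priority=P3) = 0.036 + 0.028 + 0.052 = 0.116.
P(Priority=P4) = 0.072 + 0.100 + 0.013 = 0.185.
P(Priority ∈ {P3, P4}) = 0.116 + 0.185 = 0.301; P(Resolution=1-3d, Priority ∈ {P3, P4}) = 0.028 + 0.100 = 0.128.
P(Resolution=1-3d | Priority ∈ {P3, P4}) = 0.128/0.301 = 0.425.

0.425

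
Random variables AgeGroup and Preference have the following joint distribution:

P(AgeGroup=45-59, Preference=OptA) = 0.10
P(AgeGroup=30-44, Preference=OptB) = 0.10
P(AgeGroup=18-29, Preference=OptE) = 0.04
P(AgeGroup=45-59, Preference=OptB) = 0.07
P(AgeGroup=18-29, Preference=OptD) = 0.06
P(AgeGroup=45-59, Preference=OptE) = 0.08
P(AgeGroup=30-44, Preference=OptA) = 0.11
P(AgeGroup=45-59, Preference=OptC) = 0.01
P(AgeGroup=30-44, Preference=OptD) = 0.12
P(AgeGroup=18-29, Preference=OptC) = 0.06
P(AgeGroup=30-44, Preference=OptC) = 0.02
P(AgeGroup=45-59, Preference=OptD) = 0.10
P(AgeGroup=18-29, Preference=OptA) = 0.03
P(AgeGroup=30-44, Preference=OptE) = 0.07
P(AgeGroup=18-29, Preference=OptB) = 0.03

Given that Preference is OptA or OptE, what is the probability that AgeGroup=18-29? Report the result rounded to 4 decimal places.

0.1628

P(Preference=OptA) = 0.03 + 0.11 + 0.10 = 0.24.
P(Preference=OptE) = 0.04 + 0.07 + 0.08 = 0.19.
P(Preference ∈ {OptA, OptE}) = 0.24 + 0.19 = 0.43; P(AgeGroup=18-29, Preference ∈ {OptA, OptE}) = 0.03 + 0.04 = 0.07.
P(AgeGroup=18-29 | Preference ∈ {OptA, OptE}) = 0.07/0.43 = 0.1628.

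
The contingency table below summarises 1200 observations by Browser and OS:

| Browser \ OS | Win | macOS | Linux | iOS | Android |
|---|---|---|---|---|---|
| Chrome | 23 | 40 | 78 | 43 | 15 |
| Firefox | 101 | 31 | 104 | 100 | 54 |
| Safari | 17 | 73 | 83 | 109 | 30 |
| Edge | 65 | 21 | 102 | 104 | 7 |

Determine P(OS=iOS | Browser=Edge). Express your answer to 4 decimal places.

Total with Browser=Edge: 65 + 21 + 102 + 104 + 7 = 299.
P(OS=iOS | Browser=Edge) = 104/299 = 0.3478.

0.3478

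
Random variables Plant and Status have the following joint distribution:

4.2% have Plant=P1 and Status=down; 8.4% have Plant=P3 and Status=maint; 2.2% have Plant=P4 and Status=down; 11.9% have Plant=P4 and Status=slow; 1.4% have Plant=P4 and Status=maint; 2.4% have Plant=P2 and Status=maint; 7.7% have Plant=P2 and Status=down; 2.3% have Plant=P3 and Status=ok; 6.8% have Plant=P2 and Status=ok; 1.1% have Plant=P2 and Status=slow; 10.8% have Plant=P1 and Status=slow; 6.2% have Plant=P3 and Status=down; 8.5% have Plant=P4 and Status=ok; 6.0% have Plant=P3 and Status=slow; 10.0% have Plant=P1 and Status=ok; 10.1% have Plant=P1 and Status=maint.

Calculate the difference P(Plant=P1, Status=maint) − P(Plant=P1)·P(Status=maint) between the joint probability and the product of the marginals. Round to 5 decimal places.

P(Plant=P1) = 0.100 + 0.108 + 0.042 + 0.101 = 0.351.
P(Status=maint) = 0.101 + 0.024 + 0.084 + 0.014 = 0.223.
P(Plant=P1, Status=maint) − P(Plant=P1)P(Status=maint) = 0.101 − 0.351×0.223 = 0.02273.

0.02273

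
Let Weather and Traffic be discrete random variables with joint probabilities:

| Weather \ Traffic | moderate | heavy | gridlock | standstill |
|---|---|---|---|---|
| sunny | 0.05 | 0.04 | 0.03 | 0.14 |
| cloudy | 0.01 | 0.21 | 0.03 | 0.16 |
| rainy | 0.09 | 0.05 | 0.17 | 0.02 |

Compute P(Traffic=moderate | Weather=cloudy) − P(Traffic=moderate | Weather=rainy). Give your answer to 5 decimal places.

-0.24834

P(Weather=cloudy) = 0.01 + 0.21 + 0.03 + 0.16 = 0.41; P(Traffic=moderate | Weather=cloudy) = 0.01/0.41 = 0.024390.
P(Weather=rainy) = 0.09 + 0.05 + 0.17 + 0.02 = 0.33; P(Traffic=moderate | Weather=rainy) = 0.09/0.33 = 0.272727.
Difference = -0.24834.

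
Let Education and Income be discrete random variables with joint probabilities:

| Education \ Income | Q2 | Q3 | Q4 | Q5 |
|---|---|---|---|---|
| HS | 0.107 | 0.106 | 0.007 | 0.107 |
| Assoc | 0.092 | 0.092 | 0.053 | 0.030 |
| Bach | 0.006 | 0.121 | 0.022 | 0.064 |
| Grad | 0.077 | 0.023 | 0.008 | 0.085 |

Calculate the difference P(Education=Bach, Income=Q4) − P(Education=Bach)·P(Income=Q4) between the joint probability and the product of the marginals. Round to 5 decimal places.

P(Education=Bach) = 0.006 + 0.121 + 0.022 + 0.064 = 0.213.
P(Income=Q4) = 0.007 + 0.053 + 0.022 + 0.008 = 0.090.
P(Education=Bach, Income=Q4) − P(Education=Bach)P(Income=Q4) = 0.022 − 0.213×0.090 = 0.00283.

0.00283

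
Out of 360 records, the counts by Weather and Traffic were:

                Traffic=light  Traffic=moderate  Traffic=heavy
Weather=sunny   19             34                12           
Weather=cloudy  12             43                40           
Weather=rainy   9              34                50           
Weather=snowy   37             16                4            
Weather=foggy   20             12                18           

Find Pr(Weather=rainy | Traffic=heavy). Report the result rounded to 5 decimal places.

Total with Traffic=heavy: 12 + 40 + 50 + 4 + 18 = 124.
P(Weather=rainy | Traffic=heavy) = 50/124 = 0.40323.

0.40323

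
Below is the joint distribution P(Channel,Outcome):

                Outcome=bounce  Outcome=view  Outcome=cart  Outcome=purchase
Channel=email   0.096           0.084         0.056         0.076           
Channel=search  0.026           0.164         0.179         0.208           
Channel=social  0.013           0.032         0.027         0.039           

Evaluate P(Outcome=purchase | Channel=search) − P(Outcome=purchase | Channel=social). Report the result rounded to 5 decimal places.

P(Channel=search) = 0.026 + 0.164 + 0.179 + 0.208 = 0.577; P(Outcome=purchase | Channel=search) = 0.208/0.577 = 0.360485.
P(Channel=social) = 0.013 + 0.032 + 0.027 + 0.039 = 0.111; P(Outcome=purchase | Channel=social) = 0.039/0.111 = 0.351351.
Difference = 0.00913.

0.00913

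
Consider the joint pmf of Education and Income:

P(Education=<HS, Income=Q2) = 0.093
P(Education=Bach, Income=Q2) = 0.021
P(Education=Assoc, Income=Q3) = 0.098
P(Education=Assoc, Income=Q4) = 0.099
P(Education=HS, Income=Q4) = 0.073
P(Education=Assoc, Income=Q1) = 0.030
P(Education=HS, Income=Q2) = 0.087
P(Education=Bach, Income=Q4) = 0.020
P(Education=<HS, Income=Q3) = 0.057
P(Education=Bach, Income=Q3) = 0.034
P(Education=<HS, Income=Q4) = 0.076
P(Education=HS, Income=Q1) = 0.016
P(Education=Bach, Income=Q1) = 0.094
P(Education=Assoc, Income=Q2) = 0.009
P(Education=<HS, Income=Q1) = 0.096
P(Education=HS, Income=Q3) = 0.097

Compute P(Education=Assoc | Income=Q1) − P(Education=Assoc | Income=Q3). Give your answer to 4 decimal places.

P(Income=Q1) = 0.096 + 0.016 + 0.030 + 0.094 = 0.236; P(Education=Assoc | Income=Q1) = 0.030/0.236 = 0.12712.
P(Income=Q3) = 0.057 + 0.097 + 0.098 + 0.034 = 0.286; P(Education=Assoc | Income=Q3) = 0.098/0.286 = 0.34266.
Difference = -0.2155.

-0.2155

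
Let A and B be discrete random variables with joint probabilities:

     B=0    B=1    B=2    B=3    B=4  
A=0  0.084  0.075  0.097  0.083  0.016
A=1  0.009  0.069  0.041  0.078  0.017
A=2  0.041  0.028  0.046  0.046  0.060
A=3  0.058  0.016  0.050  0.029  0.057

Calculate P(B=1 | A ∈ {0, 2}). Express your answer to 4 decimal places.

P(A=0) = 0.084 + 0.075 + 0.097 + 0.083 + 0.016 = 0.355.
P(A=2) = 0.041 + 0.028 + 0.046 + 0.046 + 0.060 = 0.221.
P(A ∈ {0, 2}) = 0.355 + 0.221 = 0.576; P(B=1, A ∈ {0, 2}) = 0.075 + 0.028 = 0.103.
P(B=1 | A ∈ {0, 2}) = 0.103/0.576 = 0.1788.

0.1788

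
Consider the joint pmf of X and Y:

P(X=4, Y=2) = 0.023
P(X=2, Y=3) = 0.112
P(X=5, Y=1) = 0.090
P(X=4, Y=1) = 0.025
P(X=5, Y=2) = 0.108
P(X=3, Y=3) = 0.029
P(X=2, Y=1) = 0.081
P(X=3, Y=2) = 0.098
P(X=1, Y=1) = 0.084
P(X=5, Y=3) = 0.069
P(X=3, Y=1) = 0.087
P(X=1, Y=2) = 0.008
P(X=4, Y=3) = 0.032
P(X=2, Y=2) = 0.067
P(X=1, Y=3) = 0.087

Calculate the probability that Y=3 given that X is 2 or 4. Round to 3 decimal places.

P(X=2) = 0.081 + 0.067 + 0.112 = 0.260.
P(X=4) = 0.025 + 0.023 + 0.032 = 0.080.
P(X ∈ {2, 4}) = 0.260 + 0.080 = 0.340; P(Y=3, X ∈ {2, 4}) = 0.112 + 0.032 = 0.144.
P(Y=3 | X ∈ {2, 4}) = 0.144/0.340 = 0.424.

0.424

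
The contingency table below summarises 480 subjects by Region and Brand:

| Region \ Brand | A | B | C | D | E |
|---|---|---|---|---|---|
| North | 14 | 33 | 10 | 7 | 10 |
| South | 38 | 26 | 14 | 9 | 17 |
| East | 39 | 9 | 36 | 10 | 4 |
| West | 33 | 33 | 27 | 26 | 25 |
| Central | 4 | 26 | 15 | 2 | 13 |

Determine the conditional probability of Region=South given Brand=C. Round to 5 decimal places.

Total with Brand=C: 10 + 14 + 36 + 27 + 15 = 102.
P(Region=South | Brand=C) = 14/102 = 0.13725.

0.13725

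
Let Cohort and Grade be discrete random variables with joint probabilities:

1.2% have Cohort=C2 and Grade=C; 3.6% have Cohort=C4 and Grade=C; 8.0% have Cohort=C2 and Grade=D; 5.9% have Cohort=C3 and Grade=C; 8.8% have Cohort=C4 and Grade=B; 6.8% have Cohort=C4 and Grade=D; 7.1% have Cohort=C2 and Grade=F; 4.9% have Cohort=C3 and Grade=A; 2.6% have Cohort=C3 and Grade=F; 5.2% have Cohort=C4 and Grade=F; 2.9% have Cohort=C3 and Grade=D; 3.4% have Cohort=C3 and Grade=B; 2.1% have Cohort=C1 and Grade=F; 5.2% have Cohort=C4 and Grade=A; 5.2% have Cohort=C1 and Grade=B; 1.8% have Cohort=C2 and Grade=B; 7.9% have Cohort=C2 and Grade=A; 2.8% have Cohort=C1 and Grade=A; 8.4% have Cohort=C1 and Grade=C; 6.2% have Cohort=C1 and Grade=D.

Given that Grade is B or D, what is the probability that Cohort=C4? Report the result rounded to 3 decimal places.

0.362

P(Grade=B) = 0.052 + 0.018 + 0.034 + 0.088 = 0.192.
P(Grade=D) = 0.062 + 0.080 + 0.029 + 0.068 = 0.239.
P(Grade ∈ {B, D}) = 0.192 + 0.239 = 0.431; P(Cohort=C4, Grade ∈ {B, D}) = 0.088 + 0.068 = 0.156.
P(Cohort=C4 | Grade ∈ {B, D}) = 0.156/0.431 = 0.362.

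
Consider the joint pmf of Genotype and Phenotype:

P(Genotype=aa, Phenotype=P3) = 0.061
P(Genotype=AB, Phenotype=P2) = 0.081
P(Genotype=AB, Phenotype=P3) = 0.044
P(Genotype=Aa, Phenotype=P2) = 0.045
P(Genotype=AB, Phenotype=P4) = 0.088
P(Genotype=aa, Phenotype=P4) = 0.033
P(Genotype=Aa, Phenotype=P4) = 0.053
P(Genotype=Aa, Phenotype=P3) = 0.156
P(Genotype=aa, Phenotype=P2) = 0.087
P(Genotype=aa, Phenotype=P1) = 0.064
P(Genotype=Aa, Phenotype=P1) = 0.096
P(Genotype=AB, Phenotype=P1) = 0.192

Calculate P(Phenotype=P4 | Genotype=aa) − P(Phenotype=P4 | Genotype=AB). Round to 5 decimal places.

P(Genotype=aa) = 0.064 + 0.087 + 0.061 + 0.033 = 0.245; P(Phenotype=P4 | Genotype=aa) = 0.033/0.245 = 0.134694.
P(Genotype=AB) = 0.192 + 0.081 + 0.044 + 0.088 = 0.405; P(Phenotype=P4 | Genotype=AB) = 0.088/0.405 = 0.217284.
Difference = -0.08259.

-0.08259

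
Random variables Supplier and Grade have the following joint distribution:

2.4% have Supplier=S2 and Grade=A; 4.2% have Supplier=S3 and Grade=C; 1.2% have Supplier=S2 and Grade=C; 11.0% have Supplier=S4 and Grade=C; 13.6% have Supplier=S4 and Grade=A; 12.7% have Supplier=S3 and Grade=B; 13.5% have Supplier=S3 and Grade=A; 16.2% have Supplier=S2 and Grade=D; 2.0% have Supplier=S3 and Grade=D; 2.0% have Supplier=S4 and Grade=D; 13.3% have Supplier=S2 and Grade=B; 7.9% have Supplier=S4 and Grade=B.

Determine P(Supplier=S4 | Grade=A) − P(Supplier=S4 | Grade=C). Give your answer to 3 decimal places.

P(Grade=A) = 0.024 + 0.135 + 0.136 = 0.295; P(Supplier=S4 | Grade=A) = 0.136/0.295 = 0.4610.
P(Grade=C) = 0.012 + 0.042 + 0.110 = 0.164; P(Supplier=S4 | Grade=C) = 0.110/0.164 = 0.6707.
Difference = -0.210.

-0.210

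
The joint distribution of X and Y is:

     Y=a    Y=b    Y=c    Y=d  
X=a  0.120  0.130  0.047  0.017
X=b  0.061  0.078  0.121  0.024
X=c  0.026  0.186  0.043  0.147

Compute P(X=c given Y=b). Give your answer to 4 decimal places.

0.4721

P(Y=b) = 0.130 + 0.078 + 0.186 = 0.394.
P(X=c | Y=b) = 0.186/0.394 = 0.4721.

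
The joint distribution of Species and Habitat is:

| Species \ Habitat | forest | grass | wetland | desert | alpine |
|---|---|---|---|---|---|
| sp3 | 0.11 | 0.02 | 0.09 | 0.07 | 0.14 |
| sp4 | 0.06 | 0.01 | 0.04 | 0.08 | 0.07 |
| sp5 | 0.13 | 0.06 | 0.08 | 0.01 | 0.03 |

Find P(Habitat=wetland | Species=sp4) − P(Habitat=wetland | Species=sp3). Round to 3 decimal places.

-0.055

P(Species=sp4) = 0.06 + 0.01 + 0.04 + 0.08 + 0.07 = 0.26; P(Habitat=wetland | Species=sp4) = 0.04/0.26 = 0.1538.
P(Species=sp3) = 0.11 + 0.02 + 0.09 + 0.07 + 0.14 = 0.43; P(Habitat=wetland | Species=sp3) = 0.09/0.43 = 0.2093.
Difference = -0.055.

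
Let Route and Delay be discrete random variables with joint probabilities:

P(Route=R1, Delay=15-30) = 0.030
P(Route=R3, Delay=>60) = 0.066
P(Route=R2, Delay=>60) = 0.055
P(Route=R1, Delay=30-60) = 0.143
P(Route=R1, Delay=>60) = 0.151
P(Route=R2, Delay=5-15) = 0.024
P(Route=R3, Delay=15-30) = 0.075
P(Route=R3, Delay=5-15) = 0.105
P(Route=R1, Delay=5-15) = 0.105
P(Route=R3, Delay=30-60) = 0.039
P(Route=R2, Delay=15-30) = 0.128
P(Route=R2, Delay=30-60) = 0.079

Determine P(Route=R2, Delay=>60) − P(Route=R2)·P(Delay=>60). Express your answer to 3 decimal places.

-0.023

P(Route=R2) = 0.024 + 0.128 + 0.079 + 0.055 = 0.286.
P(Delay=>60) = 0.151 + 0.055 + 0.066 = 0.272.
P(Route=R2, Delay=>60) − P(Route=R2)P(Delay=>60) = 0.055 − 0.286×0.272 = -0.023.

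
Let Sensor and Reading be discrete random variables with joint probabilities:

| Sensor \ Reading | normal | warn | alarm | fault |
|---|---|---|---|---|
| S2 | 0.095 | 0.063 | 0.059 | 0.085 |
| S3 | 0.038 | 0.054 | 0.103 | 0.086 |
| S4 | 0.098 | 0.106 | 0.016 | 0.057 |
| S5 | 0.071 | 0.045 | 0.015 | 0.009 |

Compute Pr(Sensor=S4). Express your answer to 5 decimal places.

P(Sensor=S4) = 0.098 + 0.106 + 0.016 + 0.057 = 0.277.

0.27700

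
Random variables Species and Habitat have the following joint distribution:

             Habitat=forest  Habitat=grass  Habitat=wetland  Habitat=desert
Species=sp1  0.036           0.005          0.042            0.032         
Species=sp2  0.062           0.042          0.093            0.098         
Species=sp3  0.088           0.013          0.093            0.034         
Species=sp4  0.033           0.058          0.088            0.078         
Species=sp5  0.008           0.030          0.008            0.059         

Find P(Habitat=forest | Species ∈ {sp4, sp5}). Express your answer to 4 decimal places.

P(Species=sp4) = 0.033 + 0.058 + 0.088 + 0.078 = 0.257.
P(Species=sp5) = 0.008 + 0.030 + 0.008 + 0.059 = 0.105.
P(Species ∈ {sp4, sp5}) = 0.257 + 0.105 = 0.362; P(Habitat=forest, Species ∈ {sp4, sp5}) = 0.033 + 0.008 = 0.041.
P(Habitat=forest | Species ∈ {sp4, sp5}) = 0.041/0.362 = 0.1133.

0.1133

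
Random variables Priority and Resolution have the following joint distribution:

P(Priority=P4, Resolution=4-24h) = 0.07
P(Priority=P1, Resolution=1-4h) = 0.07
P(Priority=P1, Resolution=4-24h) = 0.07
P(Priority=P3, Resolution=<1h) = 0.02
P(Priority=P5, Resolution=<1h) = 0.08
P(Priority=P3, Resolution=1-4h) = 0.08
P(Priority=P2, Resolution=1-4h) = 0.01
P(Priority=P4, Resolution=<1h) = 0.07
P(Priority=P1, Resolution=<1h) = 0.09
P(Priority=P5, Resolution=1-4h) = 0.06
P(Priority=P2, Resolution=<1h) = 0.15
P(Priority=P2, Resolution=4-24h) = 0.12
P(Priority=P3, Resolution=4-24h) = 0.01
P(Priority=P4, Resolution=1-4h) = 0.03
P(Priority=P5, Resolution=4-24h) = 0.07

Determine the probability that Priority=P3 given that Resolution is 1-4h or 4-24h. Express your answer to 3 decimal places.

0.153

P(Resolution=1-4h) = 0.07 + 0.01 + 0.08 + 0.03 + 0.06 = 0.25.
P(Resolution=4-24h) = 0.07 + 0.12 + 0.01 + 0.07 + 0.07 = 0.34.
P(Resolution ∈ {1-4h, 4-24h}) = 0.25 + 0.34 = 0.59; P(Priority=P3, Resolution ∈ {1-4h, 4-24h}) = 0.08 + 0.01 = 0.09.
P(Priority=P3 | Resolution ∈ {1-4h, 4-24h}) = 0.09/0.59 = 0.153.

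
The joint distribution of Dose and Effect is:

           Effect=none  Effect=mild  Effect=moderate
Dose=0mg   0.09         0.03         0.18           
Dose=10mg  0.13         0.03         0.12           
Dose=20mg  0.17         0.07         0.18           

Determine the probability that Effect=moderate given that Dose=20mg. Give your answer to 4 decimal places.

P(Dose=20mg) = 0.17 + 0.07 + 0.18 = 0.42.
P(Effect=moderate | Dose=20mg) = 0.18/0.42 = 0.4286.

0.4286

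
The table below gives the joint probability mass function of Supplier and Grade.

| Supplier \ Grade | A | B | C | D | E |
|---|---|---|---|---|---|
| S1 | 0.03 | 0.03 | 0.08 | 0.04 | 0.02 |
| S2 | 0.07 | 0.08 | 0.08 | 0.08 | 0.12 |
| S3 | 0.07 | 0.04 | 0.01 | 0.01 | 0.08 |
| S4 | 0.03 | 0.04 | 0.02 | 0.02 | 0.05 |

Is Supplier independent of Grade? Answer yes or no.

P(Supplier=S1) = 0.20 and P(Grade=C) = 0.19, so their product is 0.0380, but P(Supplier=S1, Grade=C) = 0.08. Since these differ, Supplier and Grade are not independent.

no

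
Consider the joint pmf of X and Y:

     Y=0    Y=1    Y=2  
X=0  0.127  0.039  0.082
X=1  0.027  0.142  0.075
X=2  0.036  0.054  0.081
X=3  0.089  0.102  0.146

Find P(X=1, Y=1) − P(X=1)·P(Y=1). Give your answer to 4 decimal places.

P(X=1) = 0.027 + 0.142 + 0.075 = 0.244.
P(Y=1) = 0.039 + 0.142 + 0.054 + 0.102 = 0.337.
P(X=1, Y=1) − P(X=1)P(Y=1) = 0.142 − 0.244×0.337 = 0.0598.

0.0598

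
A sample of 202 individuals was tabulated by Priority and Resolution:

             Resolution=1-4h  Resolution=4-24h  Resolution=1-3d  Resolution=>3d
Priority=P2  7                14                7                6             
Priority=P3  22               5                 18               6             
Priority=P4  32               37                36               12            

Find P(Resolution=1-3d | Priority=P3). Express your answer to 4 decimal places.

0.3529

Total with Priority=P3: 22 + 5 + 18 + 6 = 51.
P(Resolution=1-3d | Priority=P3) = 18/51 = 0.3529.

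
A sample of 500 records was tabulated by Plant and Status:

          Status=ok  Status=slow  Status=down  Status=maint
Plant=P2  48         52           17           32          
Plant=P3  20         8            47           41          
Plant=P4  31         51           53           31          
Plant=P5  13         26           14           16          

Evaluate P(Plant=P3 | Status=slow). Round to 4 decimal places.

0.0584

Total with Status=slow: 52 + 8 + 51 + 26 = 137.
P(Plant=P3 | Status=slow) = 8/137 = 0.0584.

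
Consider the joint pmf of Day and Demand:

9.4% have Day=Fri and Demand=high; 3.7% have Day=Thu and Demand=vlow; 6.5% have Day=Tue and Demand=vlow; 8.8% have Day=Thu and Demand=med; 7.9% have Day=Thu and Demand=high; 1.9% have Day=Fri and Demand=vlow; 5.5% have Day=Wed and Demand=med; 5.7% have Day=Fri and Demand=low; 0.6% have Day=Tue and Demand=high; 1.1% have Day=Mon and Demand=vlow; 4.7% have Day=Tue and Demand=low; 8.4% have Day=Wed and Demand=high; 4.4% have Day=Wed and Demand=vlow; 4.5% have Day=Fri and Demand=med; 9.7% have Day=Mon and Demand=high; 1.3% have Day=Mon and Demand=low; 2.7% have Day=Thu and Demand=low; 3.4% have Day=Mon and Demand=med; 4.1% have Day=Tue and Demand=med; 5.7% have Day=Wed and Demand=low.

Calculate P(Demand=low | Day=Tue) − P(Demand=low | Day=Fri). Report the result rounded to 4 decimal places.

P(Day=Tue) = 0.065 + 0.047 + 0.041 + 0.006 = 0.159; P(Demand=low | Day=Tue) = 0.047/0.159 = 0.29560.
P(Day=Fri) = 0.019 + 0.057 + 0.045 + 0.094 = 0.215; P(Demand=low | Day=Fri) = 0.057/0.215 = 0.26512.
Difference = 0.0305.

0.0305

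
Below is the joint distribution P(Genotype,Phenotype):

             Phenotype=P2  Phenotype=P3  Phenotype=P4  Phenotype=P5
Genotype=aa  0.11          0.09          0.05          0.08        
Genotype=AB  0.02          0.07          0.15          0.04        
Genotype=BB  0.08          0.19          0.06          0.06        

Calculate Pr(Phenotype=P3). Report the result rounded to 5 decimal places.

0.35000

P(Phenotype=P3) = 0.09 + 0.07 + 0.19 = 0.35.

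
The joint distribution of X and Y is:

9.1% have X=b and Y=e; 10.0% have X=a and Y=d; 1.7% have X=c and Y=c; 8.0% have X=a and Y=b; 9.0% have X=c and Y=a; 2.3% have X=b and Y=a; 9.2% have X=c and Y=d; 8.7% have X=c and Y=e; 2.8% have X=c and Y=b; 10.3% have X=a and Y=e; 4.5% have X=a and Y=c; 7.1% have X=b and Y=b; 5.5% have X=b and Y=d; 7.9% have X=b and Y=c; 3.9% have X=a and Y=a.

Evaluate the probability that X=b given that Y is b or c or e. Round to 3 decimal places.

0.401

P(Y=b) = 0.080 + 0.071 + 0.028 = 0.179.
P(Y=c) = 0.045 + 0.079 + 0.017 = 0.141.
P(Y=e) = 0.103 + 0.091 + 0.087 = 0.281.
P(Y ∈ {b, c, e}) = 0.179 + 0.141 + 0.281 = 0.601; P(X=b, Y ∈ {b, c, e}) = 0.071 + 0.079 + 0.091 = 0.241.
P(X=b | Y ∈ {b, c, e}) = 0.241/0.601 = 0.401.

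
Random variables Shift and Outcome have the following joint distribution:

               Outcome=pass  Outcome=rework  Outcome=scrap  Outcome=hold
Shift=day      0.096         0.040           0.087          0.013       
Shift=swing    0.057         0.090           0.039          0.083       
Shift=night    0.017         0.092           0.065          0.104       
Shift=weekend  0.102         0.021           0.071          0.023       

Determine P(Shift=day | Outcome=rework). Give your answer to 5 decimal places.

0.16461

P(Outcome=rework) = 0.040 + 0.090 + 0.092 + 0.021 = 0.243.
P(Shift=day | Outcome=rework) = 0.040/0.243 = 0.16461.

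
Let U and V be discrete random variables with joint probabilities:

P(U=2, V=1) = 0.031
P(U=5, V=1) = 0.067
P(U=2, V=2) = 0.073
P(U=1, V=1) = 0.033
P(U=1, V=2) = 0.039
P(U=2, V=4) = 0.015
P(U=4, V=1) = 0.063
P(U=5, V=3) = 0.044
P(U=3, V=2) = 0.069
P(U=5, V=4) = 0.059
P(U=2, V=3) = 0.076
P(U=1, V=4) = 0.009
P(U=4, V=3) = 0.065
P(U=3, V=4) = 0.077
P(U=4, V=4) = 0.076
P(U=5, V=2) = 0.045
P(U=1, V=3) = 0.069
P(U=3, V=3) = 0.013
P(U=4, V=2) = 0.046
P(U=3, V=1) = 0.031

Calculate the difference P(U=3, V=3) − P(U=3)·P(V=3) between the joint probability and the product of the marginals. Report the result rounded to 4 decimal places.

P(U=3) = 0.031 + 0.069 + 0.013 + 0.077 = 0.190.
P(V=3) = 0.069 + 0.076 + 0.013 + 0.065 + 0.044 = 0.267.
P(U=3, V=3) − P(U=3)P(V=3) = 0.013 − 0.190×0.267 = -0.0377.

-0.0377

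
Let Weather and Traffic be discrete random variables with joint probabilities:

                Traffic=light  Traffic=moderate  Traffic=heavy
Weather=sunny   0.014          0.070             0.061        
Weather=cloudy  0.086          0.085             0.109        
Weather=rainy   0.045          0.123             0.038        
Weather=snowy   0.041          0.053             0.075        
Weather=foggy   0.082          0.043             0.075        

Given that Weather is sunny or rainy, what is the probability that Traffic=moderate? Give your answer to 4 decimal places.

P(Weather=sunny) = 0.014 + 0.070 + 0.061 = 0.145.
P(Weather=rainy) = 0.045 + 0.123 + 0.038 = 0.206.
P(Weather ∈ {sunny, rainy}) = 0.145 + 0.206 = 0.351; P(Traffic=moderate, Weather ∈ {sunny, rainy}) = 0.070 + 0.123 = 0.193.
P(Traffic=moderate | Weather ∈ {sunny, rainy}) = 0.193/0.351 = 0.5499.

0.5499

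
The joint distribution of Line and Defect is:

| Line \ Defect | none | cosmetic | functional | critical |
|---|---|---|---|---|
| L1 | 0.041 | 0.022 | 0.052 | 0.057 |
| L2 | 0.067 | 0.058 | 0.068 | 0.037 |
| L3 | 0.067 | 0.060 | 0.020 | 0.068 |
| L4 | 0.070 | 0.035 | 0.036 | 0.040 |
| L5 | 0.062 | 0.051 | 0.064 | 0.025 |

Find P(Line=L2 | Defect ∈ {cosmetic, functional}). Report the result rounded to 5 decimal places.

P(Defect=cosmetic) = 0.022 + 0.058 + 0.060 + 0.035 + 0.051 = 0.226.
P(Defect=functional) = 0.052 + 0.068 + 0.020 + 0.036 + 0.064 = 0.240.
P(Defect ∈ {cosmetic, functional}) = 0.226 + 0.240 = 0.466; P(Line=L2, Defect ∈ {cosmetic, functional}) = 0.058 + 0.068 = 0.126.
P(Line=L2 | Defect ∈ {cosmetic, functional}) = 0.126/0.466 = 0.27039.

0.27039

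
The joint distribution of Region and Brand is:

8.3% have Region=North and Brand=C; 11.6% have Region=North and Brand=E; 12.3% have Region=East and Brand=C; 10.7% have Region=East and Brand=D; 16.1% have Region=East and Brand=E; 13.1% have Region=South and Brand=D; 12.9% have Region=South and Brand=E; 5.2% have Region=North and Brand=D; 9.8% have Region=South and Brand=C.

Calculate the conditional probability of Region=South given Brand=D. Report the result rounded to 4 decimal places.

P(Brand=D) = 0.052 + 0.131 + 0.107 = 0.290.
P(Region=South | Brand=D) = 0.131/0.290 = 0.4517.

0.4517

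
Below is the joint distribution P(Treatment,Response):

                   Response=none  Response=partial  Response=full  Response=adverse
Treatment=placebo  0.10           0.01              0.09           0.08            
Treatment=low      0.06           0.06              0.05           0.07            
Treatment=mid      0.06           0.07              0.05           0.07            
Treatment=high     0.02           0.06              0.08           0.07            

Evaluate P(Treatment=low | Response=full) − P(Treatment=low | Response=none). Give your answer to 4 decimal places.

-0.0648

P(Response=full) = 0.09 + 0.05 + 0.05 + 0.08 = 0.27; P(Treatment=low | Response=full) = 0.05/0.27 = 0.18519.
P(Response=none) = 0.10 + 0.06 + 0.06 + 0.02 = 0.24; P(Treatment=low | Response=none) = 0.06/0.24 = 0.25000.
Difference = -0.0648.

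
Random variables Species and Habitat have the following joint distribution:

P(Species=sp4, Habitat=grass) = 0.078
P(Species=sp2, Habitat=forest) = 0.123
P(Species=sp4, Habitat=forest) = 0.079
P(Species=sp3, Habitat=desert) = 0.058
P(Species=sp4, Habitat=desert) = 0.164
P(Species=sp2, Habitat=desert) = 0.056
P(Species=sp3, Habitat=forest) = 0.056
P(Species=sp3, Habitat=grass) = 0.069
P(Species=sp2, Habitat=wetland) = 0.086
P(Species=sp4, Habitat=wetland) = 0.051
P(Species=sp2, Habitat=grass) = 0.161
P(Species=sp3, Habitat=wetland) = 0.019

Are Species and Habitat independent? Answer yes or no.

no

P(Species=sp2) = 0.426 and P(Habitat=desert) = 0.278, so their product is 0.11843, but P(Species=sp2, Habitat=desert) = 0.056. Since these differ, Species and Habitat are not independent.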